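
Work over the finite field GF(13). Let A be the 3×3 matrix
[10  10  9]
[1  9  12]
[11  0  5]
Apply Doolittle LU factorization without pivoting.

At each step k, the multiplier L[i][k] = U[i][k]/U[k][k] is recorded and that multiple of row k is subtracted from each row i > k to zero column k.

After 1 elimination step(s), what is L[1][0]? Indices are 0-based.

L[1][0] = 4

k=0: U[0][0]=10
  eliminate (1,0): mult=4, new row 1: (0, 8, 2); set L[1][0]=4
  eliminate (2,0): mult=5, new row 2: (0, 2, 12); set L[2][0]=5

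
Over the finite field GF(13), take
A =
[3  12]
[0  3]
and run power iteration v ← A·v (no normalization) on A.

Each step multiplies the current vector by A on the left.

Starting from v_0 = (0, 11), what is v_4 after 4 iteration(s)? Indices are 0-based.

v_0 = (0, 11).
v_1 = A·v_0 = (2, 7).
v_2 = A·v_1 = (12, 8).
v_3 = A·v_2 = (2, 11).
v_4 = A·v_3 = (8, 7).

v_4 = (8, 7)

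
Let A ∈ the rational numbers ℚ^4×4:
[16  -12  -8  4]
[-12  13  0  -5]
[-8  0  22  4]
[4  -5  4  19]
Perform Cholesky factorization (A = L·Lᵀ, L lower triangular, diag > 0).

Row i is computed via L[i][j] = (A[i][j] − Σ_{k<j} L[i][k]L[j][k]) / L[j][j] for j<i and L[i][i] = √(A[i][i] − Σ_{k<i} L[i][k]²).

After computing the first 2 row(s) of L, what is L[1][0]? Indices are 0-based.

Step 1: L[0][0] = √(16) = 4.
  L[1][0] = (-12) / L[0][0] = -3.
Step 2: L[1][1] = √(4) = 2.

L[1][0] = -3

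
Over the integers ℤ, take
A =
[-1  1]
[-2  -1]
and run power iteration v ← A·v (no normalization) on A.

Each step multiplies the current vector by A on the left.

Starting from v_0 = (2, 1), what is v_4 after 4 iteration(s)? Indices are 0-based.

v_4 = (-10, -23)

v_0 = (2, 1).
v_1 = A·v_0 = (-1, -5).
v_2 = A·v_1 = (-4, 7).
v_3 = A·v_2 = (11, 1).
v_4 = A·v_3 = (-10, -23).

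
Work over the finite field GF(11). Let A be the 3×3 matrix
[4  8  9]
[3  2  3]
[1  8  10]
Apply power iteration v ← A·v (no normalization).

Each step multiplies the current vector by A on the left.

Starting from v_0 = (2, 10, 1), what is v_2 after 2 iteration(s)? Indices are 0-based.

v_2 = (7, 9, 6)

v_0 = (2, 10, 1).
v_1 = A·v_0 = (9, 7, 4).
v_2 = A·v_1 = (7, 9, 6).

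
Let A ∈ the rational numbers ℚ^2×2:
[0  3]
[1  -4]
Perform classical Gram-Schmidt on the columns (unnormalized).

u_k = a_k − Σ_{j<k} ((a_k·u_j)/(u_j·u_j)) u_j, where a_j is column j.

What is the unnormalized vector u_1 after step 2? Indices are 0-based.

u_1 = (3, 0)

Step 1: u_0 = a_0 = (0, 1).
Step 2: u_1 = a_1 − (-4)·u_0 = (3, 0).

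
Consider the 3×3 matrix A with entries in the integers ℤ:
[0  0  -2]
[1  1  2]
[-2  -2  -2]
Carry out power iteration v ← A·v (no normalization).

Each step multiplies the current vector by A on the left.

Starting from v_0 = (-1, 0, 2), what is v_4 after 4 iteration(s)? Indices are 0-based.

v_0 = (-1, 0, 2).
v_1 = A·v_0 = (-4, 3, -2).
v_2 = A·v_1 = (4, -5, 6).
v_3 = A·v_2 = (-12, 11, -10).
v_4 = A·v_3 = (20, -21, 22).

v_4 = (20, -21, 22)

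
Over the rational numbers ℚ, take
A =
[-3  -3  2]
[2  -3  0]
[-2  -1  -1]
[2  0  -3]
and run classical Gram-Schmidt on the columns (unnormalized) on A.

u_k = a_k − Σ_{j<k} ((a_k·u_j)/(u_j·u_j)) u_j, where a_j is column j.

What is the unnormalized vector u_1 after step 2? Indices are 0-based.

u_1 = (-16/7, -73/21, -11/21, -10/21)

Step 1: u_0 = a_0 = (-3, 2, -2, 2).
Step 2: u_1 = a_1 − (5/21)·u_0 = (-16/7, -73/21, -11/21, -10/21).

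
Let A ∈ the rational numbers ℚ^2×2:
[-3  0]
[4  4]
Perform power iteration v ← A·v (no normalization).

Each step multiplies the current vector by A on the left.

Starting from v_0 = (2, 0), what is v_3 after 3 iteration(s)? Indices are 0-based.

v_0 = (2, 0).
v_1 = A·v_0 = (-6, 8).
v_2 = A·v_1 = (18, 8).
v_3 = A·v_2 = (-54, 104).

v_3 = (-54, 104)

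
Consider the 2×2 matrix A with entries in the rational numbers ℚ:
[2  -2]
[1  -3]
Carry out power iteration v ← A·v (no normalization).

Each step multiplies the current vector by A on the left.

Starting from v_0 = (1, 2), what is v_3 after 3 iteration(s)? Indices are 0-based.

v_0 = (1, 2).
v_1 = A·v_0 = (-2, -5).
v_2 = A·v_1 = (6, 13).
v_3 = A·v_2 = (-14, -33).

v_3 = (-14, -33)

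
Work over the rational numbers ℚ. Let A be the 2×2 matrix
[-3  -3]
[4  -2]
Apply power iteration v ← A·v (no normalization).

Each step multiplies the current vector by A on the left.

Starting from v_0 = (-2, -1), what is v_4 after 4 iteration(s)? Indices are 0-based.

v_4 = (747, -204)

v_0 = (-2, -1).
v_1 = A·v_0 = (9, -6).
v_2 = A·v_1 = (-9, 48).
v_3 = A·v_2 = (-117, -132).
v_4 = A·v_3 = (747, -204).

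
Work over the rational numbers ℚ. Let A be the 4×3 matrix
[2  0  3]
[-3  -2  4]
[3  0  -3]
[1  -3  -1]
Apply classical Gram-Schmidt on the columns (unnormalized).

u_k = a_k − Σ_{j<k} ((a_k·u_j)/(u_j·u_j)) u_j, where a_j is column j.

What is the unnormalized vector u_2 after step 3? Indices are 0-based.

u_2 = (628/145, 447/290, -291/290, -149/145)

Step 1: u_0 = a_0 = (2, -3, 3, 1).
Step 2: u_1 = a_1 − (3/23)·u_0 = (-6/23, -37/23, -9/23, -72/23).
Step 3: u_2 = a_2 − (-16/23)·u_0 − (-67/290)·u_1 = (628/145, 447/290, -291/290, -149/145).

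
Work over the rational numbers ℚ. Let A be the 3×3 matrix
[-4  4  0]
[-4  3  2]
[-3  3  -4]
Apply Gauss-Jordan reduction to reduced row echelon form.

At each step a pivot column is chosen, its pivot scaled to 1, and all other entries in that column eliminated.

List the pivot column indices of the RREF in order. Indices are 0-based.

pivot columns: 0, 1, 2

step 1: normalize row 0 (÷-4) = (1, -1, 0)
  row 1: subtract -4×row0 = (0, -1, 2)
  row 2: subtract -3×row0 = (0, 0, -4)
step 2: normalize row 1 (÷-1) = (0, 1, -2)
  row 0: subtract -1×row1 = (1, 0, -2)
step 3: normalize row 2 (÷-4) = (0, 0, 1)
  row 0: subtract -2×row2 = (1, 0, 0)
  row 1: subtract -2×row2 = (0, 1, 0)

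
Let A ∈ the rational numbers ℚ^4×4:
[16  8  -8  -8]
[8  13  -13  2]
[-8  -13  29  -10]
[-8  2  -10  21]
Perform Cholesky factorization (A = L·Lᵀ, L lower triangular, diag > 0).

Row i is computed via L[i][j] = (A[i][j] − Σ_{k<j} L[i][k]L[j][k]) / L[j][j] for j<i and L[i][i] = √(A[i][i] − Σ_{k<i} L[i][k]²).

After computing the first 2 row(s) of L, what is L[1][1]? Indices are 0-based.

L[1][1] = 3

Step 1: L[0][0] = √(16) = 4.
  L[1][0] = (8) / L[0][0] = 2.
Step 2: L[1][1] = √(9) = 3.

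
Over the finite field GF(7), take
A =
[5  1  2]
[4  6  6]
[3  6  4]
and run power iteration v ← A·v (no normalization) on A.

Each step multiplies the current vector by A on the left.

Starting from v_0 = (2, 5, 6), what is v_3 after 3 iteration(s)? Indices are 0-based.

v_0 = (2, 5, 6).
v_1 = A·v_0 = (6, 4, 4).
v_2 = A·v_1 = (0, 2, 2).
v_3 = A·v_2 = (6, 3, 6).

v_3 = (6, 3, 6)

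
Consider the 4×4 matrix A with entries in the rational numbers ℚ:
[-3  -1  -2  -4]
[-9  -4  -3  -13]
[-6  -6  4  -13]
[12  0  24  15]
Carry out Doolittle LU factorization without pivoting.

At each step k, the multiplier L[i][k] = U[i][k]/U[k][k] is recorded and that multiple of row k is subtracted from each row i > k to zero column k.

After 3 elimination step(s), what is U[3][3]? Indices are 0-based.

Step 1: pivot at (0,0) is -3.
  row1 ← row1 − (3)·row0  ⇒  L[1][0]=3, U row1=(0, -1, 3, -1)
  row2 ← row2 − (2)·row0  ⇒  L[2][0]=2, U row2=(0, -4, 8, -5)
  row3 ← row3 − (-4)·row0  ⇒  L[3][0]=-4, U row3=(0, -4, 16, -1)
Step 2: pivot at (1,1) is -1.
  row2 ← row2 − (4)·row1  ⇒  L[2][1]=4, U row2=(0, 0, -4, -1)
  row3 ← row3 − (4)·row1  ⇒  L[3][1]=4, U row3=(0, 0, 4, 3)
Step 3: pivot at (2,2) is -4.
  row3 ← row3 − (-1)·row2  ⇒  L[3][2]=-1, U row3=(0, 0, 0, 2)

U[3][3] = 2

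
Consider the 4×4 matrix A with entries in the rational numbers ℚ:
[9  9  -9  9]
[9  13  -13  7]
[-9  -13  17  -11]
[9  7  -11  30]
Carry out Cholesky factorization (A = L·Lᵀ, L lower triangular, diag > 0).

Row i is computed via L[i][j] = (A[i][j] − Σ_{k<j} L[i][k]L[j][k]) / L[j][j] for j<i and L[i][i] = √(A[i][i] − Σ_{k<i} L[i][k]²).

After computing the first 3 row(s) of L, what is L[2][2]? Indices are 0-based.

Step 1: L[0][0] = √(9) = 3.
  L[1][0] = (9) / L[0][0] = 3.
Step 2: L[1][1] = √(4) = 2.
  L[2][0] = (-9) / L[0][0] = -3.
  L[2][1] = (-4) / L[1][1] = -2.
Step 3: L[2][2] = √(4) = 2.

L[2][2] = 2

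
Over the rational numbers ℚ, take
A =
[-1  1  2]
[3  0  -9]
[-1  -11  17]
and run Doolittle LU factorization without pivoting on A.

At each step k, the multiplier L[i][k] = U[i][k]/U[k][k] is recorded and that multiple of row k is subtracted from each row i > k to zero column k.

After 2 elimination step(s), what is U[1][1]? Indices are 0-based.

k=0: U[0][0]=-1
  eliminate (1,0): mult=-3, new row 1: (0, 3, -3); set L[1][0]=-3
  eliminate (2,0): mult=1, new row 2: (0, -12, 15); set L[2][0]=1
k=1: U[1][1]=3
  eliminate (2,1): mult=-4, new row 2: (0, 0, 3); set L[2][1]=-4

U[1][1] = 3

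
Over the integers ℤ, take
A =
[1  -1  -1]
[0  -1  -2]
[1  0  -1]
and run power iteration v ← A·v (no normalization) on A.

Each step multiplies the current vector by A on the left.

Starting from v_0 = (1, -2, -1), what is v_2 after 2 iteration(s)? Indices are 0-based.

v_2 = (-2, -8, 2)

v_0 = (1, -2, -1).
v_1 = A·v_0 = (4, 4, 2).
v_2 = A·v_1 = (-2, -8, 2).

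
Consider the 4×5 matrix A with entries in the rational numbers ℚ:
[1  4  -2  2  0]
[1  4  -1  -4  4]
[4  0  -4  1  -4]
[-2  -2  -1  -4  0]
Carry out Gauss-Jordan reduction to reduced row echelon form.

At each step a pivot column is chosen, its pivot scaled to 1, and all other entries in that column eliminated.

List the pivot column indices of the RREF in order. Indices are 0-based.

pivot(0,0)=1: scale R0 → (1, 4, -2, 2, 0)
  clear (1,0): R1 −= (1)R0 → (0, 0, 1, -6, 4)
  clear (2,0): R2 −= (4)R0 → (0, -16, 4, -7, -4)
  clear (3,0): R3 −= (-2)R0 → (0, 6, -5, 0, 0)
pivot(1,1): swap R1↔R2
pivot(1,1)=-16: scale R1 → (0, 1, -1/4, 7/16, 1/4)
  clear (0,1): R0 −= (4)R1 → (1, 0, -1, 1/4, -1)
  clear (3,1): R3 −= (6)R1 → (0, 0, -7/2, -21/8, -3/2)
pivot(2,2)=1: scale R2 → (0, 0, 1, -6, 4)
  clear (0,2): R0 −= (-1)R2 → (1, 0, 0, -23/4, 3)
  clear (1,2): R1 −= (-1/4)R2 → (0, 1, 0, -17/16, 5/4)
  clear (3,2): R3 −= (-7/2)R2 → (0, 0, 0, -189/8, 25/2)
pivot(3,3)=-189/8: scale R3 → (0, 0, 0, 1, -100/189)
  clear (0,3): R0 −= (-23/4)R3 → (1, 0, 0, 0, -8/189)
  clear (1,3): R1 −= (-17/16)R3 → (0, 1, 0, 0, 130/189)
  clear (2,3): R2 −= (-6)R3 → (0, 0, 1, 0, 52/63)

pivot columns: 0, 1, 2, 3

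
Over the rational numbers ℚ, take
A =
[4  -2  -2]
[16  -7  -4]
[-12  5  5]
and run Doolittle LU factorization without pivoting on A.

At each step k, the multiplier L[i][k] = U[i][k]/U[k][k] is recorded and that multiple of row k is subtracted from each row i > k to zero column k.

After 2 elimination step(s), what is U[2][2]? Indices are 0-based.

[col 0] pivot 4
  R1 -= 4*R0 → (0, 1, 4)  (L[1][0] := 4)
  R2 -= -3*R0 → (0, -1, -1)  (L[2][0] := -3)
[col 1] pivot 1
  R2 -= -1*R1 → (0, 0, 3)  (L[2][1] := -1)

U[2][2] = 3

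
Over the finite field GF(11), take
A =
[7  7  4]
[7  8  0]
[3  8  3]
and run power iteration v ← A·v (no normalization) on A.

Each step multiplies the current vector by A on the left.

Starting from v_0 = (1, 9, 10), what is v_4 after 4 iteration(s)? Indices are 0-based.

v_0 = (1, 9, 10).
v_1 = A·v_0 = (0, 2, 6).
v_2 = A·v_1 = (5, 5, 1).
v_3 = A·v_2 = (8, 9, 3).
v_4 = A·v_3 = (10, 7, 6).

v_4 = (10, 7, 6)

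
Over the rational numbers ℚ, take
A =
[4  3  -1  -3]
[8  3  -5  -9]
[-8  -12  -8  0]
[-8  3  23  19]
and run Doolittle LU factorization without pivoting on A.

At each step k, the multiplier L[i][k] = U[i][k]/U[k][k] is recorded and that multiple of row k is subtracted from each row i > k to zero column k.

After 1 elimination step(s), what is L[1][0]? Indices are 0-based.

k=0: U[0][0]=4
  eliminate (1,0): mult=2, new row 1: (0, -3, -3, -3); set L[1][0]=2
  eliminate (2,0): mult=-2, new row 2: (0, -6, -10, -6); set L[2][0]=-2
  eliminate (3,0): mult=-2, new row 3: (0, 9, 21, 13); set L[3][0]=-2

L[1][0] = 2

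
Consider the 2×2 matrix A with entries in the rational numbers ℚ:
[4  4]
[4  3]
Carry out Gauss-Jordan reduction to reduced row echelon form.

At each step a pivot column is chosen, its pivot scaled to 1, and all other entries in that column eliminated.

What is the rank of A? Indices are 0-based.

rank = 2

[1] R0 /= 4  ⇒  (1, 1)
     R1 -= 4·R0  ⇒  (0, -1)
[2] R1 /= -1  ⇒  (0, 1)
     R0 -= 1·R1  ⇒  (1, 0)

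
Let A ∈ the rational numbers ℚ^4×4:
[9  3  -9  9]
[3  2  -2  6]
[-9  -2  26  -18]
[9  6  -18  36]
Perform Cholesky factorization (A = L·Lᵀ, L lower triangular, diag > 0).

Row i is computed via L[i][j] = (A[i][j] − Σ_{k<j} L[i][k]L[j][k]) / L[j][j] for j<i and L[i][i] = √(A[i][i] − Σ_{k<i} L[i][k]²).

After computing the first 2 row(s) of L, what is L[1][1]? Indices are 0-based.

L[1][1] = 1

Step 1: L[0][0] = √(9) = 3.
  L[1][0] = (3) / L[0][0] = 1.
Step 2: L[1][1] = √(1) = 1.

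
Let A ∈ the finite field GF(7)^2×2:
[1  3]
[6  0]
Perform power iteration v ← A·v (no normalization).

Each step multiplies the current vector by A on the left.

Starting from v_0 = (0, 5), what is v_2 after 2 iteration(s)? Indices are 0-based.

v_2 = (1, 6)

v_0 = (0, 5).
v_1 = A·v_0 = (1, 0).
v_2 = A·v_1 = (1, 6).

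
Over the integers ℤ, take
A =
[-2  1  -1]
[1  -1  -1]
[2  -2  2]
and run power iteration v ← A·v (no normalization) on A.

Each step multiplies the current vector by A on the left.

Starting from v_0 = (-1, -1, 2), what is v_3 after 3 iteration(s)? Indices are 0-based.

v_0 = (-1, -1, 2).
v_1 = A·v_0 = (-1, -2, 4).
v_2 = A·v_1 = (-4, -3, 10).
v_3 = A·v_2 = (-5, -11, 18).

v_3 = (-5, -11, 18)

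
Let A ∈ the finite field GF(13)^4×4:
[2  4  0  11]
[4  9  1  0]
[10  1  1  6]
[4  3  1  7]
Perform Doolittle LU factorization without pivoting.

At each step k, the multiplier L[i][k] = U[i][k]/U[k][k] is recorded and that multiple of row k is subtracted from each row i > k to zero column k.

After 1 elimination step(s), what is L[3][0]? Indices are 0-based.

L[3][0] = 2

k=0: U[0][0]=2
  eliminate (1,0): mult=2, new row 1: (0, 1, 1, 4); set L[1][0]=2
  eliminate (2,0): mult=5, new row 2: (0, 7, 1, 3); set L[2][0]=5
  eliminate (3,0): mult=2, new row 3: (0, 8, 1, 11); set L[3][0]=2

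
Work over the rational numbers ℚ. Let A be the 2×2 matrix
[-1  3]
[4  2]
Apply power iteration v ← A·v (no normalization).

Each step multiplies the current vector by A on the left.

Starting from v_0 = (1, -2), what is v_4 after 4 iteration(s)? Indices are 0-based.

v_4 = (7, -420)

v_0 = (1, -2).
v_1 = A·v_0 = (-7, 0).
v_2 = A·v_1 = (7, -28).
v_3 = A·v_2 = (-91, -28).
v_4 = A·v_3 = (7, -420).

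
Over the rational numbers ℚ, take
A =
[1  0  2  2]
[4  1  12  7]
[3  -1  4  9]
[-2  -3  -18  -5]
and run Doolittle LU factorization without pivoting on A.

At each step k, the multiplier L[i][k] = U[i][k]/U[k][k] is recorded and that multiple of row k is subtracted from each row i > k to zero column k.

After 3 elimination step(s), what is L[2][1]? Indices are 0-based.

L[2][1] = -1

k=0: U[0][0]=1
  eliminate (1,0): mult=4, new row 1: (0, 1, 4, -1); set L[1][0]=4
  eliminate (2,0): mult=3, new row 2: (0, -1, -2, 3); set L[2][0]=3
  eliminate (3,0): mult=-2, new row 3: (0, -3, -14, -1); set L[3][0]=-2
k=1: U[1][1]=1
  eliminate (2,1): mult=-1, new row 2: (0, 0, 2, 2); set L[2][1]=-1
  eliminate (3,1): mult=-3, new row 3: (0, 0, -2, -4); set L[3][1]=-3
k=2: U[2][2]=2
  eliminate (3,2): mult=-1, new row 3: (0, 0, 0, -2); set L[3][2]=-1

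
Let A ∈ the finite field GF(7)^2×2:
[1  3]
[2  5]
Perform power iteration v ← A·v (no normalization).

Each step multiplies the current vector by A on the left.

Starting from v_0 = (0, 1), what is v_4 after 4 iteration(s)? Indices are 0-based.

v_4 = (5, 1)

v_0 = (0, 1).
v_1 = A·v_0 = (3, 5).
v_2 = A·v_1 = (4, 3).
v_3 = A·v_2 = (6, 2).
v_4 = A·v_3 = (5, 1).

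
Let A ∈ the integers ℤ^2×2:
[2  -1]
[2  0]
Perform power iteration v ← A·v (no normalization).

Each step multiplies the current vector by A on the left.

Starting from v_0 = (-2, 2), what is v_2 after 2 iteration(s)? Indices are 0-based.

v_0 = (-2, 2).
v_1 = A·v_0 = (-6, -4).
v_2 = A·v_1 = (-8, -12).

v_2 = (-8, -12)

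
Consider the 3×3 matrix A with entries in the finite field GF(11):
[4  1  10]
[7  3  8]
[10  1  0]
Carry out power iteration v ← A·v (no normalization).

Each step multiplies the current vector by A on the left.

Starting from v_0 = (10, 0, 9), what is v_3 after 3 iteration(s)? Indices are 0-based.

v_3 = (5, 10, 1)

v_0 = (10, 0, 9).
v_1 = A·v_0 = (9, 10, 1).
v_2 = A·v_1 = (1, 2, 1).
v_3 = A·v_2 = (5, 10, 1).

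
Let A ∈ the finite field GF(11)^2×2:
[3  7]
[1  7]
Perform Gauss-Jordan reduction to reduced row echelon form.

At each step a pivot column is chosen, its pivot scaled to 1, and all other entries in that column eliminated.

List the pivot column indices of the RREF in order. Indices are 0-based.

pivot columns: 0, 1

[1] R0 /= 3  ⇒  (1, 6)
     R1 -= 1·R0  ⇒  (0, 1)
[2] R1 /= 1  ⇒  (0, 1)
     R0 -= 6·R1  ⇒  (1, 0)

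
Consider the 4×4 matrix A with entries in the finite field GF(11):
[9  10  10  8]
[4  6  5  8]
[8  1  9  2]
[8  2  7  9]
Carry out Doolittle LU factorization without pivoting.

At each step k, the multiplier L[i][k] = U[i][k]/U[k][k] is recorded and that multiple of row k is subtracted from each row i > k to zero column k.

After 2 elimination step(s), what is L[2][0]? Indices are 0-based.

L[2][0] = 7

k=0: U[0][0]=9
  eliminate (1,0): mult=9, new row 1: (0, 4, 3, 2); set L[1][0]=9
  eliminate (2,0): mult=7, new row 2: (0, 8, 5, 1); set L[2][0]=7
  eliminate (3,0): mult=7, new row 3: (0, 9, 3, 8); set L[3][0]=7
k=1: U[1][1]=4
  eliminate (2,1): mult=2, new row 2: (0, 0, 10, 8); set L[2][1]=2
  eliminate (3,1): mult=5, new row 3: (0, 0, 10, 9); set L[3][1]=5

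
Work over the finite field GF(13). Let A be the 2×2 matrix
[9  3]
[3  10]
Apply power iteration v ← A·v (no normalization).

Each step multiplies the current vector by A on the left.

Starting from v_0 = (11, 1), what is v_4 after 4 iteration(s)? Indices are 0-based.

v_4 = (7, 10)

v_0 = (11, 1).
v_1 = A·v_0 = (11, 4).
v_2 = A·v_1 = (7, 8).
v_3 = A·v_2 = (9, 10).
v_4 = A·v_3 = (7, 10).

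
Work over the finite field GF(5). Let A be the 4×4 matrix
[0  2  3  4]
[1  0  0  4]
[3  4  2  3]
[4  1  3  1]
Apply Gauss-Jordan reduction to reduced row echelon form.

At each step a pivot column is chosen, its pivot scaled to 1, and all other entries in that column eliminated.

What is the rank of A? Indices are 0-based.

rank = 4

pivot(0,0): swap R0↔R1
pivot(0,0)=1: scale R0 → (1, 0, 0, 4)
  clear (2,0): R2 −= (3)R0 → (0, 4, 2, 1)
  clear (3,0): R3 −= (4)R0 → (0, 1, 3, 0)
pivot(1,1)=2: scale R1 → (0, 1, 4, 2)
  clear (2,1): R2 −= (4)R1 → (0, 0, 1, 3)
  clear (3,1): R3 −= (1)R1 → (0, 0, 4, 3)
pivot(2,2)=1: scale R2 → (0, 0, 1, 3)
  clear (1,2): R1 −= (4)R2 → (0, 1, 0, 0)
  clear (3,2): R3 −= (4)R2 → (0, 0, 0, 1)
pivot(3,3)=1: scale R3 → (0, 0, 0, 1)
  clear (0,3): R0 −= (4)R3 → (1, 0, 0, 0)
  clear (2,3): R2 −= (3)R3 → (0, 0, 1, 0)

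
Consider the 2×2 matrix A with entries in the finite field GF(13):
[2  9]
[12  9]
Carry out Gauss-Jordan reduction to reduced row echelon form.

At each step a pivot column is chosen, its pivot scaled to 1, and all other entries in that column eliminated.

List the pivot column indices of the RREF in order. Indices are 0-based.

pivot columns: 0, 1

[1] R0 /= 2  ⇒  (1, 11)
     R1 -= 12·R0  ⇒  (0, 7)
[2] R1 /= 7  ⇒  (0, 1)
     R0 -= 11·R1  ⇒  (1, 0)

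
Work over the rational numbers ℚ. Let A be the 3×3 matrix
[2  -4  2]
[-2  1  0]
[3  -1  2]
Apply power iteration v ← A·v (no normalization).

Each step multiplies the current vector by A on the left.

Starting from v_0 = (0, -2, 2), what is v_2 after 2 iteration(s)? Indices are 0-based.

v_0 = (0, -2, 2).
v_1 = A·v_0 = (12, -2, 6).
v_2 = A·v_1 = (44, -26, 50).

v_2 = (44, -26, 50)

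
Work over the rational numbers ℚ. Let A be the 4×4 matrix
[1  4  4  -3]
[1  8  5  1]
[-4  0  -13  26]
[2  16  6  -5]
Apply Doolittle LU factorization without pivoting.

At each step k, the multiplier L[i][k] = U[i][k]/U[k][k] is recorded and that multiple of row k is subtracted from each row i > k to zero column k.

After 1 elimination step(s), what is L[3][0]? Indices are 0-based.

k=0: U[0][0]=1
  eliminate (1,0): mult=1, new row 1: (0, 4, 1, 4); set L[1][0]=1
  eliminate (2,0): mult=-4, new row 2: (0, 16, 3, 14); set L[2][0]=-4
  eliminate (3,0): mult=2, new row 3: (0, 8, -2, 1); set L[3][0]=2

L[3][0] = 2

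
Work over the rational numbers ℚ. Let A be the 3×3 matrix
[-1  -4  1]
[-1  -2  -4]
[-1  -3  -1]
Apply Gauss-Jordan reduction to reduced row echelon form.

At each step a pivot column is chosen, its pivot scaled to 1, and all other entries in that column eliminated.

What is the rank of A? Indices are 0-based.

pivot(0,0)=-1: scale R0 → (1, 4, -1)
  clear (1,0): R1 −= (-1)R0 → (0, 2, -5)
  clear (2,0): R2 −= (-1)R0 → (0, 1, -2)
pivot(1,1)=2: scale R1 → (0, 1, -5/2)
  clear (0,1): R0 −= (4)R1 → (1, 0, 9)
  clear (2,1): R2 −= (1)R1 → (0, 0, 1/2)
pivot(2,2)=1/2: scale R2 → (0, 0, 1)
  clear (0,2): R0 −= (9)R2 → (1, 0, 0)
  clear (1,2): R1 −= (-5/2)R2 → (0, 1, 0)

rank = 3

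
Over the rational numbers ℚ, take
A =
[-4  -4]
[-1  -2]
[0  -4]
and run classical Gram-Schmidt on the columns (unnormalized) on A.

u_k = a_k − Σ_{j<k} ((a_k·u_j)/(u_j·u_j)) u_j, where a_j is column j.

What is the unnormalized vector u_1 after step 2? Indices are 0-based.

u_1 = (4/17, -16/17, -4)

Step 1: u_0 = a_0 = (-4, -1, 0).
Step 2: u_1 = a_1 − (18/17)·u_0 = (4/17, -16/17, -4).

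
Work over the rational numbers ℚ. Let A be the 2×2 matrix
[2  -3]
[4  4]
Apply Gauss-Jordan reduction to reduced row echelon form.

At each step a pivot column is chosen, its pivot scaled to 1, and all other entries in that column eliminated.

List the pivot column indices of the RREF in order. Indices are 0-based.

pivot columns: 0, 1

step 1: normalize row 0 (÷2) = (1, -3/2)
  row 1: subtract 4×row0 = (0, 10)
step 2: normalize row 1 (÷10) = (0, 1)
  row 0: subtract -3/2×row1 = (1, 0)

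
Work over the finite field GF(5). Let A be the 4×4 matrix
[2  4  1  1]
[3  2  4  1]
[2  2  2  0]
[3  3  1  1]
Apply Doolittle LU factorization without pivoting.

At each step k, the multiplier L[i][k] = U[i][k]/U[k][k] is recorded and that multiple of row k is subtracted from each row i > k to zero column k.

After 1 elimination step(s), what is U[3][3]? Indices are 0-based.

U[3][3] = 2

Step 1: pivot at (0,0) is 2.
  row1 ← row1 − (4)·row0  ⇒  L[1][0]=4, U row1=(0, 1, 0, 2)
  row2 ← row2 − (1)·row0  ⇒  L[2][0]=1, U row2=(0, 3, 1, 4)
  row3 ← row3 − (4)·row0  ⇒  L[3][0]=4, U row3=(0, 2, 2, 2)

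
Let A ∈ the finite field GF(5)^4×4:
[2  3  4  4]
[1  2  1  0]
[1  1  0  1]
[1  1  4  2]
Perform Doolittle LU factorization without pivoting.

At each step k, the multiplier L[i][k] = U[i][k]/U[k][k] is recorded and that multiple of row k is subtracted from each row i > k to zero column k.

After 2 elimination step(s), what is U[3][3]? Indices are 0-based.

U[3][3] = 3

[col 0] pivot 2
  R1 -= 3*R0 → (0, 3, 4, 3)  (L[1][0] := 3)
  R2 -= 3*R0 → (0, 2, 3, 4)  (L[2][0] := 3)
  R3 -= 3*R0 → (0, 2, 2, 0)  (L[3][0] := 3)
[col 1] pivot 3
  R2 -= 4*R1 → (0, 0, 2, 2)  (L[2][1] := 4)
  R3 -= 4*R1 → (0, 0, 1, 3)  (L[3][1] := 4)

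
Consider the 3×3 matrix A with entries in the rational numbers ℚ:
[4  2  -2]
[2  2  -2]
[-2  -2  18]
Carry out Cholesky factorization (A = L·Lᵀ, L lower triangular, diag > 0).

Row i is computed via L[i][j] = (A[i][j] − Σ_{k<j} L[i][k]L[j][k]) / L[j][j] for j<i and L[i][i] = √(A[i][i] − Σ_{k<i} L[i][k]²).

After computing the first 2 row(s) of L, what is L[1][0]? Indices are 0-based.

L[1][0] = 1

Step 1: L[0][0] = √(4) = 2.
  L[1][0] = (2) / L[0][0] = 1.
Step 2: L[1][1] = √(1) = 1.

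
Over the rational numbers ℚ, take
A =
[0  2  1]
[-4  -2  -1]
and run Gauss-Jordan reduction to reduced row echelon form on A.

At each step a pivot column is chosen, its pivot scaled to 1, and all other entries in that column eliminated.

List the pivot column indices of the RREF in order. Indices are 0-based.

pivot columns: 0, 1

pivot(0,0): swap R0↔R1
pivot(0,0)=-4: scale R0 → (1, 1/2, 1/4)
pivot(1,1)=2: scale R1 → (0, 1, 1/2)
  clear (0,1): R0 −= (1/2)R1 → (1, 0, 0)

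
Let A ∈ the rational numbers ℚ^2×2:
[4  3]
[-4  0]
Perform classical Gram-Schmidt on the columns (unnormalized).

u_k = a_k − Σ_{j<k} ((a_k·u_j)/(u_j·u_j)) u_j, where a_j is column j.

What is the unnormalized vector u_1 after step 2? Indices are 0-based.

Step 1: u_0 = a_0 = (4, -4).
Step 2: u_1 = a_1 − (3/8)·u_0 = (3/2, 3/2).

u_1 = (3/2, 3/2)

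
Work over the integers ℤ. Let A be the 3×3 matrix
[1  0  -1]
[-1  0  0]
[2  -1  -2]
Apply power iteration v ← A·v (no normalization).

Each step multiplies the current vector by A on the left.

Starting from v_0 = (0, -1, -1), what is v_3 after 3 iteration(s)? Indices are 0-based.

v_0 = (0, -1, -1).
v_1 = A·v_0 = (1, 0, 3).
v_2 = A·v_1 = (-2, -1, -4).
v_3 = A·v_2 = (2, 2, 5).

v_3 = (2, 2, 5)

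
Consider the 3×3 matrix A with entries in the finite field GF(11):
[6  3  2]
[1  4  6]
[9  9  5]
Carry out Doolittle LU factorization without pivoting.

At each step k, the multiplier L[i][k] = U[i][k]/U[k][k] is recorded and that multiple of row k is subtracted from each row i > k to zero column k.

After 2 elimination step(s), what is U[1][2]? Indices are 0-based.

[col 0] pivot 6
  R1 -= 2*R0 → (0, 9, 2)  (L[1][0] := 2)
  R2 -= 7*R0 → (0, 10, 2)  (L[2][0] := 7)
[col 1] pivot 9
  R2 -= 6*R1 → (0, 0, 1)  (L[2][1] := 6)

U[1][2] = 2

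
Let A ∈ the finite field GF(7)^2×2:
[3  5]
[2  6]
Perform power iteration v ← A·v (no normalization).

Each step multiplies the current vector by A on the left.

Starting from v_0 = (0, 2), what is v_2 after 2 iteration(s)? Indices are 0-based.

v_0 = (0, 2).
v_1 = A·v_0 = (3, 5).
v_2 = A·v_1 = (6, 1).

v_2 = (6, 1)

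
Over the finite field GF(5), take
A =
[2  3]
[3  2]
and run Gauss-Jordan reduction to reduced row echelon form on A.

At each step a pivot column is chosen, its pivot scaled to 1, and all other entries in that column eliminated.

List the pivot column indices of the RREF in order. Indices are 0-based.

step 1: normalize row 0 (÷2) = (1, 4)
  row 1: subtract 3×row0 = (0, 0)
skip col 1 (zero from row 1)

pivot columns: 0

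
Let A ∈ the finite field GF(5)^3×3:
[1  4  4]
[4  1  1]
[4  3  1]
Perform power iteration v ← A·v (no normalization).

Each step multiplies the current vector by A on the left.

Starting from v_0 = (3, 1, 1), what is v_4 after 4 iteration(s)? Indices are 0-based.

v_0 = (3, 1, 1).
v_1 = A·v_0 = (1, 4, 1).
v_2 = A·v_1 = (1, 4, 2).
v_3 = A·v_2 = (0, 0, 3).
v_4 = A·v_3 = (2, 3, 3).

v_4 = (2, 3, 3)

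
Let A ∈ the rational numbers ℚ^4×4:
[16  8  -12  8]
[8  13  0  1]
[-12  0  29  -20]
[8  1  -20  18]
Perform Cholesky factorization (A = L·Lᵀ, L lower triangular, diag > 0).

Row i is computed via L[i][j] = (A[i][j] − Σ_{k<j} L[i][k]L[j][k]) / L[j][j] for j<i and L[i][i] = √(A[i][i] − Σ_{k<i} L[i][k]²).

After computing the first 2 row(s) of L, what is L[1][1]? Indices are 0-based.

Step 1: L[0][0] = √(16) = 4.
  L[1][0] = (8) / L[0][0] = 2.
Step 2: L[1][1] = √(9) = 3.

L[1][1] = 3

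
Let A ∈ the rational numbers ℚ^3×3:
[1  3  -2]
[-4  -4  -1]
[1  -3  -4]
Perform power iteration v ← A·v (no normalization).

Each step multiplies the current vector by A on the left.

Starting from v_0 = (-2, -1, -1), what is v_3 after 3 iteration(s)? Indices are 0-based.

v_0 = (-2, -1, -1).
v_1 = A·v_0 = (-3, 13, 5).
v_2 = A·v_1 = (26, -45, -62).
v_3 = A·v_2 = (15, 138, 409).

v_3 = (15, 138, 409)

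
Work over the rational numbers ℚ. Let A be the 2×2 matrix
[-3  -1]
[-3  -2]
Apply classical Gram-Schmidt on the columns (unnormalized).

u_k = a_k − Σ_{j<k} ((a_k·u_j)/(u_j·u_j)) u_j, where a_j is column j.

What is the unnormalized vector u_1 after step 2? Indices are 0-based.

Step 1: u_0 = a_0 = (-3, -3).
Step 2: u_1 = a_1 − (1/2)·u_0 = (1/2, -1/2).

u_1 = (1/2, -1/2)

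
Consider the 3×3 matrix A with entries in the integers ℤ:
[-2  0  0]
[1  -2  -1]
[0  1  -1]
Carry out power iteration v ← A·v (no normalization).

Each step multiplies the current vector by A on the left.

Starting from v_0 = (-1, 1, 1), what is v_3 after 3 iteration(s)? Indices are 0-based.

v_0 = (-1, 1, 1).
v_1 = A·v_0 = (2, -4, 0).
v_2 = A·v_1 = (-4, 10, -4).
v_3 = A·v_2 = (8, -20, 14).

v_3 = (8, -20, 14)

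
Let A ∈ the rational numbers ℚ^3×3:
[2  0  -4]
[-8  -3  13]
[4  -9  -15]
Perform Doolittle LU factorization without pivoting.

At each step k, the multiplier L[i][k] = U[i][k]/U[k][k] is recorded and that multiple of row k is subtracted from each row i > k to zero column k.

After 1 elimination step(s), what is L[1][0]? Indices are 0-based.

L[1][0] = -4

[col 0] pivot 2
  R1 -= -4*R0 → (0, -3, -3)  (L[1][0] := -4)
  R2 -= 2*R0 → (0, -9, -7)  (L[2][0] := 2)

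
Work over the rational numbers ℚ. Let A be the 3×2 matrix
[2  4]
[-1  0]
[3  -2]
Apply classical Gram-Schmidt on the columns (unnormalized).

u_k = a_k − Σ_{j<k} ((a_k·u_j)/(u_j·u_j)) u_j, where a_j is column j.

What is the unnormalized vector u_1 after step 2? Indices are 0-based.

u_1 = (26/7, 1/7, -17/7)

Step 1: u_0 = a_0 = (2, -1, 3).
Step 2: u_1 = a_1 − (1/7)·u_0 = (26/7, 1/7, -17/7).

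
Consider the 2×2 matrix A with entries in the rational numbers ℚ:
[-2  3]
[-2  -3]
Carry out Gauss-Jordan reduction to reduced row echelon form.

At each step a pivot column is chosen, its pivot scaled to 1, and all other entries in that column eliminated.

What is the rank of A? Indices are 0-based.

rank = 2

[1] R0 /= -2  ⇒  (1, -3/2)
     R1 -= -2·R0  ⇒  (0, -6)
[2] R1 /= -6  ⇒  (0, 1)
     R0 -= -3/2·R1  ⇒  (1, 0)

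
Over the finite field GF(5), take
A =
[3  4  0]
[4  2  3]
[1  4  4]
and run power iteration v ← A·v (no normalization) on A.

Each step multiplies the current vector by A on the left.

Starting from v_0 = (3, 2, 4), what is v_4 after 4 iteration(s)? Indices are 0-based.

v_0 = (3, 2, 4).
v_1 = A·v_0 = (2, 3, 2).
v_2 = A·v_1 = (3, 0, 2).
v_3 = A·v_2 = (4, 3, 1).
v_4 = A·v_3 = (4, 0, 0).

v_4 = (4, 0, 0)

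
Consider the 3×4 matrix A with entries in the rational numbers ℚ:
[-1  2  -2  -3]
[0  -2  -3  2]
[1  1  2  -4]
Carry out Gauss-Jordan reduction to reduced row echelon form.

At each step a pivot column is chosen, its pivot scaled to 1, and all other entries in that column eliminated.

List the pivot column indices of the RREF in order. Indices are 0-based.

pivot columns: 0, 1, 2

[1] R0 /= -1  ⇒  (1, -2, 2, 3)
     R2 -= 1·R0  ⇒  (0, 3, 0, -7)
[2] R1 /= -2  ⇒  (0, 1, 3/2, -1)
     R0 -= -2·R1  ⇒  (1, 0, 5, 1)
     R2 -= 3·R1  ⇒  (0, 0, -9/2, -4)
[3] R2 /= -9/2  ⇒  (0, 0, 1, 8/9)
     R0 -= 5·R2  ⇒  (1, 0, 0, -31/9)
     R1 -= 3/2·R2  ⇒  (0, 1, 0, -7/3)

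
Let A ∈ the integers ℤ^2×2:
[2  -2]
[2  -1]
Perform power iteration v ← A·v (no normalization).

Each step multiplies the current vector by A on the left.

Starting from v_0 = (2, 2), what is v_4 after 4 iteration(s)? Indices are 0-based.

v_0 = (2, 2).
v_1 = A·v_0 = (0, 2).
v_2 = A·v_1 = (-4, -2).
v_3 = A·v_2 = (-4, -6).
v_4 = A·v_3 = (4, -2).

v_4 = (4, -2)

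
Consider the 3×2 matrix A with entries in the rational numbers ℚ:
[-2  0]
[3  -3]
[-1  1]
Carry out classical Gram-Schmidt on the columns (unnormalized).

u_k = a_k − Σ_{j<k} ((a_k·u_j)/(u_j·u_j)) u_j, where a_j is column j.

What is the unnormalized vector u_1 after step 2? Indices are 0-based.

u_1 = (-10/7, -6/7, 2/7)

Step 1: u_0 = a_0 = (-2, 3, -1).
Step 2: u_1 = a_1 − (-5/7)·u_0 = (-10/7, -6/7, 2/7).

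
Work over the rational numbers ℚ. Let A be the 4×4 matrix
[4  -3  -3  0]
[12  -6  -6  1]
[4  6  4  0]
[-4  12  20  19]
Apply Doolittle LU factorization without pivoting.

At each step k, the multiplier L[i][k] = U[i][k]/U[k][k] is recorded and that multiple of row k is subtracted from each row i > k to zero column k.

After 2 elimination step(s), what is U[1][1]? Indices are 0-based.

U[1][1] = 3

k=0: U[0][0]=4
  eliminate (1,0): mult=3, new row 1: (0, 3, 3, 1); set L[1][0]=3
  eliminate (2,0): mult=1, new row 2: (0, 9, 7, 0); set L[2][0]=1
  eliminate (3,0): mult=-1, new row 3: (0, 9, 17, 19); set L[3][0]=-1
k=1: U[1][1]=3
  eliminate (2,1): mult=3, new row 2: (0, 0, -2, -3); set L[2][1]=3
  eliminate (3,1): mult=3, new row 3: (0, 0, 8, 16); set L[3][1]=3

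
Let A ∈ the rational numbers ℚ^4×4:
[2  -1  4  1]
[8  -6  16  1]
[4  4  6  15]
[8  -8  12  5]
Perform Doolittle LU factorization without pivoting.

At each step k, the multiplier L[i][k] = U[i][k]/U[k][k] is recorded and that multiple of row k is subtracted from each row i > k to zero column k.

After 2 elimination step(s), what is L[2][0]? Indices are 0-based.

Step 1: pivot at (0,0) is 2.
  row1 ← row1 − (4)·row0  ⇒  L[1][0]=4, U row1=(0, -2, 0, -3)
  row2 ← row2 − (2)·row0  ⇒  L[2][0]=2, U row2=(0, 6, -2, 13)
  row3 ← row3 − (4)·row0  ⇒  L[3][0]=4, U row3=(0, -4, -4, 1)
Step 2: pivot at (1,1) is -2.
  row2 ← row2 − (-3)·row1  ⇒  L[2][1]=-3, U row2=(0, 0, -2, 4)
  row3 ← row3 − (2)·row1  ⇒  L[3][1]=2, U row3=(0, 0, -4, 7)

L[2][0] = 2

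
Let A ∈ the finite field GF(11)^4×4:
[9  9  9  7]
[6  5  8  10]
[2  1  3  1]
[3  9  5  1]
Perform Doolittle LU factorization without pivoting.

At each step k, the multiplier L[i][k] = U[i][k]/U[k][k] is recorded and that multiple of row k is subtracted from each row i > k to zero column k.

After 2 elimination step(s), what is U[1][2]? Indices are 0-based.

U[1][2] = 2

Step 1: pivot at (0,0) is 9.
  row1 ← row1 − (8)·row0  ⇒  L[1][0]=8, U row1=(0, 10, 2, 9)
  row2 ← row2 − (10)·row0  ⇒  L[2][0]=10, U row2=(0, 10, 1, 8)
  row3 ← row3 − (4)·row0  ⇒  L[3][0]=4, U row3=(0, 6, 2, 6)
Step 2: pivot at (1,1) is 10.
  row2 ← row2 − (1)·row1  ⇒  L[2][1]=1, U row2=(0, 0, 10, 10)
  row3 ← row3 − (5)·row1  ⇒  L[3][1]=5, U row3=(0, 0, 3, 5)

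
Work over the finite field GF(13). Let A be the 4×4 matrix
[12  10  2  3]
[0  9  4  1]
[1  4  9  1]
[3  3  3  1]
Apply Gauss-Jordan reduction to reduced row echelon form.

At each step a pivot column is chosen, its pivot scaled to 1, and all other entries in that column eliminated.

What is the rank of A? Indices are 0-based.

step 1: normalize row 0 (÷12) = (1, 3, 11, 10)
  row 2: subtract 1×row0 = (0, 1, 11, 4)
  row 3: subtract 3×row0 = (0, 7, 9, 10)
step 2: normalize row 1 (÷9) = (0, 1, 12, 3)
  row 0: subtract 3×row1 = (1, 0, 1, 1)
  row 2: subtract 1×row1 = (0, 0, 12, 1)
  row 3: subtract 7×row1 = (0, 0, 3, 2)
step 3: normalize row 2 (÷12) = (0, 0, 1, 12)
  row 0: subtract 1×row2 = (1, 0, 0, 2)
  row 1: subtract 12×row2 = (0, 1, 0, 2)
  row 3: subtract 3×row2 = (0, 0, 0, 5)
step 4: normalize row 3 (÷5) = (0, 0, 0, 1)
  row 0: subtract 2×row3 = (1, 0, 0, 0)
  row 1: subtract 2×row3 = (0, 1, 0, 0)
  row 2: subtract 12×row3 = (0, 0, 1, 0)

rank = 4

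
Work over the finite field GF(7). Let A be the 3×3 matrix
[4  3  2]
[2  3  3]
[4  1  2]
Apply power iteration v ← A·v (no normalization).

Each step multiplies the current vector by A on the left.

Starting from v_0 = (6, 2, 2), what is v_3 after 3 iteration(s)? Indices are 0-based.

v_3 = (4, 3, 6)

v_0 = (6, 2, 2).
v_1 = A·v_0 = (6, 3, 2).
v_2 = A·v_1 = (2, 6, 3).
v_3 = A·v_2 = (4, 3, 6).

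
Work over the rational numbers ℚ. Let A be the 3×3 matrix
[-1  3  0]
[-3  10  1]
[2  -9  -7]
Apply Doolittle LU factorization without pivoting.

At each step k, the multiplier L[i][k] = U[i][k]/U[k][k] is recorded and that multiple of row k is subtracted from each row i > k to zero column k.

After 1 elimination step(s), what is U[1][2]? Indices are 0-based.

k=0: U[0][0]=-1
  eliminate (1,0): mult=3, new row 1: (0, 1, 1); set L[1][0]=3
  eliminate (2,0): mult=-2, new row 2: (0, -3, -7); set L[2][0]=-2

U[1][2] = 1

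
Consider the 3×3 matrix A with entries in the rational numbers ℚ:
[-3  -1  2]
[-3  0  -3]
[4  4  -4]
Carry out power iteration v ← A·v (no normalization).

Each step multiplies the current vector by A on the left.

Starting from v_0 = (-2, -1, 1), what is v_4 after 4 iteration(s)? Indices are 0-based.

v_4 = (-2241, 669, 3404)

v_0 = (-2, -1, 1).
v_1 = A·v_0 = (9, 3, -16).
v_2 = A·v_1 = (-62, 21, 112).
v_3 = A·v_2 = (389, -150, -612).
v_4 = A·v_3 = (-2241, 669, 3404).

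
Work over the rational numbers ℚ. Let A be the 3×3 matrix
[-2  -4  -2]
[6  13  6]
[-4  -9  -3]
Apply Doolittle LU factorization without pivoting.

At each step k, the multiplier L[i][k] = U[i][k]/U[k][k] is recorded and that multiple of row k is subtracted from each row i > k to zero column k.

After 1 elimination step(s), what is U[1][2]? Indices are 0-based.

[col 0] pivot -2
  R1 -= -3*R0 → (0, 1, 0)  (L[1][0] := -3)
  R2 -= 2*R0 → (0, -1, 1)  (L[2][0] := 2)

U[1][2] = 0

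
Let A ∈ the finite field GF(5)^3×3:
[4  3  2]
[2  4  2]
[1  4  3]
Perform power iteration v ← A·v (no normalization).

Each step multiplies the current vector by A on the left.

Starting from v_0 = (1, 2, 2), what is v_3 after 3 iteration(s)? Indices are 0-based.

v_0 = (1, 2, 2).
v_1 = A·v_0 = (4, 4, 0).
v_2 = A·v_1 = (3, 4, 0).
v_3 = A·v_2 = (4, 2, 4).

v_3 = (4, 2, 4)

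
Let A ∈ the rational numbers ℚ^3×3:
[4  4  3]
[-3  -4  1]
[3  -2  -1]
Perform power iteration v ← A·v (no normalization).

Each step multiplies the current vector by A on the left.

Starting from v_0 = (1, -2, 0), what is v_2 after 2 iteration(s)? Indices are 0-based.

v_2 = (25, -1, -29)

v_0 = (1, -2, 0).
v_1 = A·v_0 = (-4, 5, 7).
v_2 = A·v_1 = (25, -1, -29).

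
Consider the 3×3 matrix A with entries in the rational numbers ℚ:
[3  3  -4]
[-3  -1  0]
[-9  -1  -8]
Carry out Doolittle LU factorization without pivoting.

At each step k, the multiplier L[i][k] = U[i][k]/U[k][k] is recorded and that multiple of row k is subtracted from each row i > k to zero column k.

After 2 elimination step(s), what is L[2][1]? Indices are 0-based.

L[2][1] = 4

[col 0] pivot 3
  R1 -= -1*R0 → (0, 2, -4)  (L[1][0] := -1)
  R2 -= -3*R0 → (0, 8, -20)  (L[2][0] := -3)
[col 1] pivot 2
  R2 -= 4*R1 → (0, 0, -4)  (L[2][1] := 4)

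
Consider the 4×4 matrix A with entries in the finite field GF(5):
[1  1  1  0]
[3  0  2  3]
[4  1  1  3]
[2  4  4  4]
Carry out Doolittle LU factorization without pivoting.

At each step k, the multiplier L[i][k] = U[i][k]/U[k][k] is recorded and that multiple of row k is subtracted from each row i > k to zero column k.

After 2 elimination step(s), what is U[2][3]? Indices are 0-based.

[col 0] pivot 1
  R1 -= 3*R0 → (0, 2, 4, 3)  (L[1][0] := 3)
  R2 -= 4*R0 → (0, 2, 2, 3)  (L[2][0] := 4)
  R3 -= 2*R0 → (0, 2, 2, 4)  (L[3][0] := 2)
[col 1] pivot 2
  R2 -= 1*R1 → (0, 0, 3, 0)  (L[2][1] := 1)
  R3 -= 1*R1 → (0, 0, 3, 1)  (L[3][1] := 1)

U[2][3] = 0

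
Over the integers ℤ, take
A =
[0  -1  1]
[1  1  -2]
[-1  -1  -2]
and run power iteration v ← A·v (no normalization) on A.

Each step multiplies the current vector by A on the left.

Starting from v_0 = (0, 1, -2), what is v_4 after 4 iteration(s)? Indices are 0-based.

v_4 = (12, -38, -50)

v_0 = (0, 1, -2).
v_1 = A·v_0 = (-3, 5, 3).
v_2 = A·v_1 = (-2, -4, -8).
v_3 = A·v_2 = (-4, 10, 22).
v_4 = A·v_3 = (12, -38, -50).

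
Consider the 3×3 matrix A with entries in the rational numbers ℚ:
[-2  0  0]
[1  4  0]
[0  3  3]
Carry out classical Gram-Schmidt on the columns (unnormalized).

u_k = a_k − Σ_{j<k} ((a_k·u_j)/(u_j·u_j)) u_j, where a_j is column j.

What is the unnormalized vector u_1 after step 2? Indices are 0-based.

u_1 = (8/5, 16/5, 3)

Step 1: u_0 = a_0 = (-2, 1, 0).
Step 2: u_1 = a_1 − (4/5)·u_0 = (8/5, 16/5, 3).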